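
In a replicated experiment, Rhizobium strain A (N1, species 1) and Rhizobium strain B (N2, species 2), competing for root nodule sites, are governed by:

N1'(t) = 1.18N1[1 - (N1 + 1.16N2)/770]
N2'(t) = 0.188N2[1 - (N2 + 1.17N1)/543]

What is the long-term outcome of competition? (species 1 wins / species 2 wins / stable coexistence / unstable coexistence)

species 1 excludes species 2

Compare the nullcline intercepts: K1/α12 = 770/1.16 = 664 > K2 = 543; K2/α21 = 543/1.17 = 464 < K1 = 770.
Since the inequalities point opposite ways, species 1 can invade but species 2 cannot.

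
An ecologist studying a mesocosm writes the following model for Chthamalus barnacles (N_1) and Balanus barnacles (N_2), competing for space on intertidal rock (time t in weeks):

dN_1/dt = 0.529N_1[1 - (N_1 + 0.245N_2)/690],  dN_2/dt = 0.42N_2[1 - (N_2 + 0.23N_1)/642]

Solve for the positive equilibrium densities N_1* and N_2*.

N_1* ≈ 565, N_2* ≈ 512

Setting both brackets to zero gives the nullclines N_1 + 0.245N_2 = 690 and 0.23N_1 + N_2 = 642.
Substituting N_2 = 642 - 0.23N_1 into the first: N_1(1 - 0.245·0.23) = 690 - 0.245·642.
So N_1* = 533/0.944 = 565, and then N_2* = 642 - 0.23·565 = 512.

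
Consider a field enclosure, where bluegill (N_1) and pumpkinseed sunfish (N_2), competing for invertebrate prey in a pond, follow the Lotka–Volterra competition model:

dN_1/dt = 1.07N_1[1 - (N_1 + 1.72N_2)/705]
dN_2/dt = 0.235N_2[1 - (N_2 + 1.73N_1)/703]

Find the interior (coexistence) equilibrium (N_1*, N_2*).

Setting both brackets to zero gives the nullclines N_1 + 1.72N_2 = 705 and 1.73N_1 + N_2 = 703.
Substituting N_2 = 703 - 1.73N_1 into the first: N_1(1 - 1.72·1.73) = 705 - 1.72·703.
So N_1* = -504/-1.98 = 255, and then N_2* = 703 - 1.73·255 = 262.

N_1* ≈ 255, N_2* ≈ 262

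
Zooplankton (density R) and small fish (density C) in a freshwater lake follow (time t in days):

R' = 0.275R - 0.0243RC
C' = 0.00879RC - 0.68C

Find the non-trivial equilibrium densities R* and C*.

R* ≈ 77.4, C* ≈ 11.3

Set dC/dt = 0 with C > 0: 0.00879R - 0.68 = 0, so R* = 0.68/0.00879 = 77.4.
Set dR/dt = 0 with R > 0: 0.275 - 0.0243C = 0, so C* = 0.275/0.0243 = 11.3.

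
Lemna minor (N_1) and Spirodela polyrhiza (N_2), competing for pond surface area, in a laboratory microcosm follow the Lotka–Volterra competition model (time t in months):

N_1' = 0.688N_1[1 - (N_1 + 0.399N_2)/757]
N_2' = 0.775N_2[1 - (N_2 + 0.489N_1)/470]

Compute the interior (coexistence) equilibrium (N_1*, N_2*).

Setting both brackets to zero gives the nullclines N_1 + 0.399N_2 = 757 and 0.489N_1 + N_2 = 470.
Substituting N_2 = 470 - 0.489N_1 into the first: N_1(1 - 0.399·0.489) = 757 - 0.399·470.
So N_1* = 569/0.805 = 708, and then N_2* = 470 - 0.489·708 = 124.

N_1* ≈ 708, N_2* ≈ 124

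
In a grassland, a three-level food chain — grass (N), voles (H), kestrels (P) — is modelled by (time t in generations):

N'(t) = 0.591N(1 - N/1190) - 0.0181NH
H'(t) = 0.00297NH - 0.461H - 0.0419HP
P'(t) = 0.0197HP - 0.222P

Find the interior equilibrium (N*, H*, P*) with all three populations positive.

N* ≈ 779, H* ≈ 11.3, P* ≈ 44.2

From dP/dt = 0: 0.0197H* = 0.222, so H* = 11.3.
From dN/dt = 0: 0.591(1 - N*/1190) = 0.0181·11.3, giving N* = 1190·(1 - 0.345) = 779.
From dH/dt = 0: 0.00297·779 - 0.461 = 0.0419P*, so P* = 1.85/0.0419 = 44.2.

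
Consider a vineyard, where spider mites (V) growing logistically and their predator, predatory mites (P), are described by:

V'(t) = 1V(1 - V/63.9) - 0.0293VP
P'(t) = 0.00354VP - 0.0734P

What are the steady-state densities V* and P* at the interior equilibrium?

V* ≈ 20.7, P* ≈ 23.1

From dP/dt = 0 with P > 0: 0.00354V* = 0.0734, so V* = 20.7.
Substitute into dV/dt = 0: 1(1 - 20.7/63.9) = 0.0293P*.
The bracket is 0.676, giving P* = 0.676/0.0293 = 23.1.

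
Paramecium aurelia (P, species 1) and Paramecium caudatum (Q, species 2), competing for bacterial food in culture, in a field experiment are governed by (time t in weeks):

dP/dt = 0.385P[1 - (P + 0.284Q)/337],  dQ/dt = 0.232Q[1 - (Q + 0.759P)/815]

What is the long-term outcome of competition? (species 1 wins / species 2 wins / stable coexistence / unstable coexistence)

Compare the nullcline intercepts: K1/α12 = 337/0.284 = 1190 > K2 = 815; K2/α21 = 815/0.759 = 1070 > K1 = 337.
Since both inequalities hold, each species can invade when rare, so the interior equilibrium is stable.

stable coexistence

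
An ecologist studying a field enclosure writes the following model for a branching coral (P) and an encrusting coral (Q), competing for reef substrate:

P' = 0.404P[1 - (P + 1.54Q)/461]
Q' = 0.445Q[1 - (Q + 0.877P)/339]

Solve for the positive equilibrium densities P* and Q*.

Setting both brackets to zero gives the nullclines P + 1.54Q = 461 and 0.877P + Q = 339.
Substituting Q = 339 - 0.877P into the first: P(1 - 1.54·0.877) = 461 - 1.54·339.
So P* = -61.1/-0.351 = 174, and then Q* = 339 - 0.877·174 = 186.

P* ≈ 174, Q* ≈ 186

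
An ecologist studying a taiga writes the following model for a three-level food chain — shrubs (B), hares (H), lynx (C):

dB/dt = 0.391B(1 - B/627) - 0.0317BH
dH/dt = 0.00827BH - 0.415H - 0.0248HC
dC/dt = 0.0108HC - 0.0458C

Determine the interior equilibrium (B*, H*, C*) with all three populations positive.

B* ≈ 411, H* ≈ 4.24, C* ≈ 120

From dC/dt = 0: 0.0108H* = 0.0458, so H* = 4.24.
From dB/dt = 0: 0.391(1 - B*/627) = 0.0317·4.24, giving B* = 627·(1 - 0.344) = 411.
From dH/dt = 0: 0.00827·411 - 0.415 = 0.0248C*, so C* = 2.99/0.0248 = 120.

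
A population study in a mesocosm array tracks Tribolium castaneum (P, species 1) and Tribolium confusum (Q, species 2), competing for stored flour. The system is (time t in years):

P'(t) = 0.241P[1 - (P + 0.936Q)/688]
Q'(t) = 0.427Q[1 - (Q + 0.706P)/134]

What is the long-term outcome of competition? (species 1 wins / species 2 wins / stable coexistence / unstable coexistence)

Compare the nullcline intercepts: K1/α12 = 688/0.936 = 735 > K2 = 134; K2/α21 = 134/0.706 = 190 < K1 = 688.
Since the inequalities point opposite ways, species 1 can invade but species 2 cannot.

species 1 excludes species 2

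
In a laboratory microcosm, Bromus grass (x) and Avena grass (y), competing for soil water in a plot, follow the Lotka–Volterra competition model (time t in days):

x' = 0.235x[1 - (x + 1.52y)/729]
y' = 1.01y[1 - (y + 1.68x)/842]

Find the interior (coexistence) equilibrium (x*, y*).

x* ≈ 355, y* ≈ 246

Setting both brackets to zero gives the nullclines x + 1.52y = 729 and 1.68x + y = 842.
Substituting y = 842 - 1.68x into the first: x(1 - 1.52·1.68) = 729 - 1.52·842.
So x* = -551/-1.55 = 355, and then y* = 842 - 1.68·355 = 246.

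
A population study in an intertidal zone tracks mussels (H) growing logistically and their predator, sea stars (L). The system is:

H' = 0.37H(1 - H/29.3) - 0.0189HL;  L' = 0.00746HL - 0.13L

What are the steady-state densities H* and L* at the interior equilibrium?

From dL/dt = 0 with L > 0: 0.00746H* = 0.13, so H* = 17.4.
Substitute into dH/dt = 0: 0.37(1 - 17.4/29.3) = 0.0189L*.
The bracket is 0.405, giving L* = 0.15/0.0189 = 7.93.

H* ≈ 17.4, L* ≈ 7.93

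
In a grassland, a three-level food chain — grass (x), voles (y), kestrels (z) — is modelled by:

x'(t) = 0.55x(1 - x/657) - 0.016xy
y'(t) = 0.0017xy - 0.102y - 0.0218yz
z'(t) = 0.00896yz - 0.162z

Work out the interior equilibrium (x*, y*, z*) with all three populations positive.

x* ≈ 311, y* ≈ 18.1, z* ≈ 19.6

From dz/dt = 0: 0.00896y* = 0.162, so y* = 18.1.
From dx/dt = 0: 0.55(1 - x*/657) = 0.016·18.1, giving x* = 657·(1 - 0.526) = 311.
From dy/dt = 0: 0.0017·311 - 0.102 = 0.0218z*, so z* = 0.427/0.0218 = 19.6.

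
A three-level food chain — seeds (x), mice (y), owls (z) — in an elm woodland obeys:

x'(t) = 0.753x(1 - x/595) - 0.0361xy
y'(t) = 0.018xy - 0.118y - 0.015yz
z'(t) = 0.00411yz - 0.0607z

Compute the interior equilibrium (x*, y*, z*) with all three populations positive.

x* ≈ 174, y* ≈ 14.8, z* ≈ 201

From dz/dt = 0: 0.00411y* = 0.0607, so y* = 14.8.
From dx/dt = 0: 0.753(1 - x*/595) = 0.0361·14.8, giving x* = 595·(1 - 0.708) = 174.
From dy/dt = 0: 0.018·174 - 0.118 = 0.015z*, so z* = 3.01/0.015 = 201.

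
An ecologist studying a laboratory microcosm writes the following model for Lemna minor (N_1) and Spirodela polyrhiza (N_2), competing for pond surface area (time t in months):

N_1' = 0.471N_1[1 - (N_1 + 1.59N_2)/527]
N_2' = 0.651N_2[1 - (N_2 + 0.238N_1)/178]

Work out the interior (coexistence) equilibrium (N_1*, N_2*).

Setting both brackets to zero gives the nullclines N_1 + 1.59N_2 = 527 and 0.238N_1 + N_2 = 178.
Substituting N_2 = 178 - 0.238N_1 into the first: N_1(1 - 1.59·0.238) = 527 - 1.59·178.
So N_1* = 244/0.622 = 393, and then N_2* = 178 - 0.238·393 = 84.6.

N_1* ≈ 393, N_2* ≈ 84.6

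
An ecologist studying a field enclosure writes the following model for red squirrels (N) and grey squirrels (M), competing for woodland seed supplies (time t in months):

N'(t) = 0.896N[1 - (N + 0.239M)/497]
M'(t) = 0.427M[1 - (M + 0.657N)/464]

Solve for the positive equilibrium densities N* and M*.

N* ≈ 458, M* ≈ 163

Setting both brackets to zero gives the nullclines N + 0.239M = 497 and 0.657N + M = 464.
Substituting M = 464 - 0.657N into the first: N(1 - 0.239·0.657) = 497 - 0.239·464.
So N* = 386/0.843 = 458, and then M* = 464 - 0.657·458 = 163.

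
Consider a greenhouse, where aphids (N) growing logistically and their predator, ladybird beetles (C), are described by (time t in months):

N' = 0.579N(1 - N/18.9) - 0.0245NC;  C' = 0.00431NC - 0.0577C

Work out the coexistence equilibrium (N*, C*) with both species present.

From dC/dt = 0 with C > 0: 0.00431N* = 0.0577, so N* = 13.4.
Substitute into dN/dt = 0: 0.579(1 - 13.4/18.9) = 0.0245C*.
The bracket is 0.292, giving C* = 0.169/0.0245 = 6.89.

N* ≈ 13.4, C* ≈ 6.89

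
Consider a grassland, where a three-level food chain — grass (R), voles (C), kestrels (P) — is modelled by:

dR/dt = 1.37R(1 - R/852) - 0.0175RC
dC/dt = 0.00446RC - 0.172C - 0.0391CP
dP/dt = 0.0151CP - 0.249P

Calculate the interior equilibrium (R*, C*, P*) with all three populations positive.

From dP/dt = 0: 0.0151C* = 0.249, so C* = 16.5.
From dR/dt = 0: 1.37(1 - R*/852) = 0.0175·16.5, giving R* = 852·(1 - 0.211) = 673.
From dC/dt = 0: 0.00446·673 - 0.172 = 0.0391P*, so P* = 2.83/0.0391 = 72.3.

R* ≈ 673, C* ≈ 16.5, P* ≈ 72.3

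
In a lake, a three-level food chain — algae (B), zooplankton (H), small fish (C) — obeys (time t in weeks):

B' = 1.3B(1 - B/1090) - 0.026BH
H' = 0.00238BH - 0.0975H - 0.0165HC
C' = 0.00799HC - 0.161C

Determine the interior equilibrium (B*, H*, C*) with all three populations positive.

From dC/dt = 0: 0.00799H* = 0.161, so H* = 20.2.
From dB/dt = 0: 1.3(1 - B*/1090) = 0.026·20.2, giving B* = 1090·(1 - 0.403) = 651.
From dH/dt = 0: 0.00238·651 - 0.0975 = 0.0165C*, so C* = 1.45/0.0165 = 88.

B* ≈ 651, H* ≈ 20.2, C* ≈ 88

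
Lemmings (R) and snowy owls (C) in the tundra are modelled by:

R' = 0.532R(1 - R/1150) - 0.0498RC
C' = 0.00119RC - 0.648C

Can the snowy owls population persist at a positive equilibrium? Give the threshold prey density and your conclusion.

The predator equation gives dC/dt > 0 only when R > 0.648/0.00119 = 545.
Without the predator, R → K = 1150. Since 1150 > 545, the predator can invade and persist.

Threshold R = 545; K > 545, so yes, the predator persists.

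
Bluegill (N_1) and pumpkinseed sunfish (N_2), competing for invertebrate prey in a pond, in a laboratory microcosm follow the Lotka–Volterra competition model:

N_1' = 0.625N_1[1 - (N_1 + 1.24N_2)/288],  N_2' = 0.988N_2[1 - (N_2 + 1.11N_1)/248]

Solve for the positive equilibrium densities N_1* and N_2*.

Setting both brackets to zero gives the nullclines N_1 + 1.24N_2 = 288 and 1.11N_1 + N_2 = 248.
Substituting N_2 = 248 - 1.11N_1 into the first: N_1(1 - 1.24·1.11) = 288 - 1.24·248.
So N_1* = -19.5/-0.376 = 51.9, and then N_2* = 248 - 1.11·51.9 = 190.

N_1* ≈ 51.9, N_2* ≈ 190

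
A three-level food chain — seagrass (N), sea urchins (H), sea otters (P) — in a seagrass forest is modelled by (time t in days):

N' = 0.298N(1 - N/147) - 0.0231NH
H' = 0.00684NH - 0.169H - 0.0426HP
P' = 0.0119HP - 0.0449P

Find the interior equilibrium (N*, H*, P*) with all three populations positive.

N* ≈ 104, H* ≈ 3.77, P* ≈ 12.7

From dP/dt = 0: 0.0119H* = 0.0449, so H* = 3.77.
From dN/dt = 0: 0.298(1 - N*/147) = 0.0231·3.77, giving N* = 147·(1 - 0.292) = 104.
From dH/dt = 0: 0.00684·104 - 0.169 = 0.0426P*, so P* = 0.542/0.0426 = 12.7.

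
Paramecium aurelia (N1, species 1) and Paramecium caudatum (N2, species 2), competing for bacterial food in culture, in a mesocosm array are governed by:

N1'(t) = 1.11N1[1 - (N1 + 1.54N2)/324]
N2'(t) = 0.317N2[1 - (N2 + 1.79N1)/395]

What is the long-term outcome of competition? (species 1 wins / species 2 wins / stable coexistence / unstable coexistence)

unstable coexistence (outcome depends on initial conditions)

Compare the nullcline intercepts: K1/α12 = 324/1.54 = 210 < K2 = 395; K2/α21 = 395/1.79 = 221 < K1 = 324.
Since both are reversed, neither can invade when rare; the interior point is a saddle.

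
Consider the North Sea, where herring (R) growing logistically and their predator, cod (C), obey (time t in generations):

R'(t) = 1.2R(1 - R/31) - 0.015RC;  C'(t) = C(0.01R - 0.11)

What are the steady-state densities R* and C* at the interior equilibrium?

R* ≈ 11, C* ≈ 51.6

From dC/dt = 0 with C > 0: 0.01R* = 0.11, so R* = 11.
Substitute into dR/dt = 0: 1.2(1 - 11/31) = 0.015C*.
The bracket is 0.645, giving C* = 0.774/0.015 = 51.6.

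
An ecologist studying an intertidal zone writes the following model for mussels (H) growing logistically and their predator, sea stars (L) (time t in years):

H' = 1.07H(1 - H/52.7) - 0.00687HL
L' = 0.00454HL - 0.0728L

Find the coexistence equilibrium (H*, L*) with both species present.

From dL/dt = 0 with L > 0: 0.00454H* = 0.0728, so H* = 16.
Substitute into dH/dt = 0: 1.07(1 - 16/52.7) = 0.00687L*.
The bracket is 0.696, giving L* = 0.744/0.00687 = 108.

H* ≈ 16, L* ≈ 108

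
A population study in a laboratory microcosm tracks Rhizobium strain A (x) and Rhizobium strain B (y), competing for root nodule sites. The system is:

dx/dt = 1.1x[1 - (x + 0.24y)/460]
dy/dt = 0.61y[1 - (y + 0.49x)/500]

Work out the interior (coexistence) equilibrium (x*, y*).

Setting both brackets to zero gives the nullclines x + 0.24y = 460 and 0.49x + y = 500.
Substituting y = 500 - 0.49x into the first: x(1 - 0.24·0.49) = 460 - 0.24·500.
So x* = 340/0.882 = 385, and then y* = 500 - 0.49·385 = 311.

x* ≈ 385, y* ≈ 311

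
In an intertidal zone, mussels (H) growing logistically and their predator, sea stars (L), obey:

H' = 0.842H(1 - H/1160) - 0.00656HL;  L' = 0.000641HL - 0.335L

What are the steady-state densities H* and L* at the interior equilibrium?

H* ≈ 523, L* ≈ 70.5

From dL/dt = 0 with L > 0: 0.000641H* = 0.335, so H* = 523.
Substitute into dH/dt = 0: 0.842(1 - 523/1160) = 0.00656L*.
The bracket is 0.549, giving L* = 0.463/0.00656 = 70.5.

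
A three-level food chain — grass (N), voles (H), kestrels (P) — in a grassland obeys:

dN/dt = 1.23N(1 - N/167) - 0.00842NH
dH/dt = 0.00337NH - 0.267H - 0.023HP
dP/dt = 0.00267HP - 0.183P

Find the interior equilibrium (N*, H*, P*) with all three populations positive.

From dP/dt = 0: 0.00267H* = 0.183, so H* = 68.5.
From dN/dt = 0: 1.23(1 - N*/167) = 0.00842·68.5, giving N* = 167·(1 - 0.469) = 88.6.
From dH/dt = 0: 0.00337·88.6 - 0.267 = 0.023P*, so P* = 0.0317/0.023 = 1.38.

N* ≈ 88.6, H* ≈ 68.5, P* ≈ 1.38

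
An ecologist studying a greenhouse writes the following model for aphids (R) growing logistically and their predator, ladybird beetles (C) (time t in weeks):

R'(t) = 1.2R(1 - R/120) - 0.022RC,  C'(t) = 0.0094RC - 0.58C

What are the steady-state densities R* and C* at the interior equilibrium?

R* ≈ 61.7, C* ≈ 26.5

From dC/dt = 0 with C > 0: 0.0094R* = 0.58, so R* = 61.7.
Substitute into dR/dt = 0: 1.2(1 - 61.7/120) = 0.022C*.
The bracket is 0.486, giving C* = 0.583/0.022 = 26.5.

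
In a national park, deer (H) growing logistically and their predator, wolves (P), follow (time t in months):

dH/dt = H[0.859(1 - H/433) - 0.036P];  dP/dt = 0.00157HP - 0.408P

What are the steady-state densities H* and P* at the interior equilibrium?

H* ≈ 260, P* ≈ 9.54

From dP/dt = 0 with P > 0: 0.00157H* = 0.408, so H* = 260.
Substitute into dH/dt = 0: 0.859(1 - 260/433) = 0.036P*.
The bracket is 0.4, giving P* = 0.343/0.036 = 9.54.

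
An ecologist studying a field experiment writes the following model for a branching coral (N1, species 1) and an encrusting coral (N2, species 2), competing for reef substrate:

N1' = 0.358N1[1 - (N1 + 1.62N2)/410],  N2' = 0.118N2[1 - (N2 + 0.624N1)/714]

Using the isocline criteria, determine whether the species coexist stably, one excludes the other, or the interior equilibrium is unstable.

species 2 excludes species 1

Compare the nullcline intercepts: K1/α12 = 410/1.62 = 253 < K2 = 714; K2/α21 = 714/0.624 = 1140 > K1 = 410.
Since the inequalities point opposite ways, species 2 can invade but species 1 cannot.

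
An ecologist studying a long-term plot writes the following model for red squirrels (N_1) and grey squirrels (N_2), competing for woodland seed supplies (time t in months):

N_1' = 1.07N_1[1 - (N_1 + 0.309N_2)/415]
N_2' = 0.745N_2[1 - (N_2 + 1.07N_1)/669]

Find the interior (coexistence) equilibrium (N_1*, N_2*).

Setting both brackets to zero gives the nullclines N_1 + 0.309N_2 = 415 and 1.07N_1 + N_2 = 669.
Substituting N_2 = 669 - 1.07N_1 into the first: N_1(1 - 0.309·1.07) = 415 - 0.309·669.
So N_1* = 208/0.669 = 311, and then N_2* = 669 - 1.07·311 = 336.

N_1* ≈ 311, N_2* ≈ 336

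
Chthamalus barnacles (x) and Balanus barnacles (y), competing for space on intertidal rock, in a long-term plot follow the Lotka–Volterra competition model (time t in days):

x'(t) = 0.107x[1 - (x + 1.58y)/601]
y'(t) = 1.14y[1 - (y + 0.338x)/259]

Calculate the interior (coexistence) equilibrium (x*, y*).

Setting both brackets to zero gives the nullclines x + 1.58y = 601 and 0.338x + y = 259.
Substituting y = 259 - 0.338x into the first: x(1 - 1.58·0.338) = 601 - 1.58·259.
So x* = 192/0.466 = 412, and then y* = 259 - 0.338·412 = 120.

x* ≈ 412, y* ≈ 120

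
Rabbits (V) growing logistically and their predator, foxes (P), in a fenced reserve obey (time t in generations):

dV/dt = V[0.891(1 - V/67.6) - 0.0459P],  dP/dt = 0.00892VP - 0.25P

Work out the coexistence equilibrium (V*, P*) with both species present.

From dP/dt = 0 with P > 0: 0.00892V* = 0.25, so V* = 28.
Substitute into dV/dt = 0: 0.891(1 - 28/67.6) = 0.0459P*.
The bracket is 0.585, giving P* = 0.522/0.0459 = 11.4.

V* ≈ 28, P* ≈ 11.4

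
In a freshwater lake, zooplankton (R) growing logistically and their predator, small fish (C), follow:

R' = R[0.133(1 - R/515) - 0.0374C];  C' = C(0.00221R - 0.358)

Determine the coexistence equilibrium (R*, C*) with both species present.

From dC/dt = 0 with C > 0: 0.00221R* = 0.358, so R* = 162.
Substitute into dR/dt = 0: 0.133(1 - 162/515) = 0.0374C*.
The bracket is 0.685, giving C* = 0.0912/0.0374 = 2.44.

R* ≈ 162, C* ≈ 2.44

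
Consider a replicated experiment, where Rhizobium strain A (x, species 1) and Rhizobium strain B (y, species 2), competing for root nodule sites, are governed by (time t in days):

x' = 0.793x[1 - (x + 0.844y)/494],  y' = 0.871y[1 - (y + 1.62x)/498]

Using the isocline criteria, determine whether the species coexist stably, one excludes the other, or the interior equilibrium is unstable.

species 1 excludes species 2

Compare the nullcline intercepts: K1/α12 = 494/0.844 = 585 > K2 = 498; K2/α21 = 498/1.62 = 307 < K1 = 494.
Since the inequalities point opposite ways, species 1 can invade but species 2 cannot.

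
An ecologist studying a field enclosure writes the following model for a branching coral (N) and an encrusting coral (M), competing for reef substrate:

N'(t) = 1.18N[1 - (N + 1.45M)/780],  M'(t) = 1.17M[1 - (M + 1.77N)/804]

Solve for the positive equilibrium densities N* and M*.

N* ≈ 246, M* ≈ 368

Setting both brackets to zero gives the nullclines N + 1.45M = 780 and 1.77N + M = 804.
Substituting M = 804 - 1.77N into the first: N(1 - 1.45·1.77) = 780 - 1.45·804.
So N* = -386/-1.57 = 246, and then M* = 804 - 1.77·246 = 368.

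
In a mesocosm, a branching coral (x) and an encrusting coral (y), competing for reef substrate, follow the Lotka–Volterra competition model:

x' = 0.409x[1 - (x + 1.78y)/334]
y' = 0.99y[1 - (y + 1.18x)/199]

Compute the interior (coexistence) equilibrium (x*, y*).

Setting both brackets to zero gives the nullclines x + 1.78y = 334 and 1.18x + y = 199.
Substituting y = 199 - 1.18x into the first: x(1 - 1.78·1.18) = 334 - 1.78·199.
So x* = -20.2/-1.1 = 18.4, and then y* = 199 - 1.18·18.4 = 177.

x* ≈ 18.4, y* ≈ 177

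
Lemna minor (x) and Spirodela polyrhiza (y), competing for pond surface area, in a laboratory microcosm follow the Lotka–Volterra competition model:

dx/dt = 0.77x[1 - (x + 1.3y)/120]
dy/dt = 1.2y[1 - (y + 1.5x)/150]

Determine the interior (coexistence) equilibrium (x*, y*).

x* ≈ 78.9, y* ≈ 31.6

Setting both brackets to zero gives the nullclines x + 1.3y = 120 and 1.5x + y = 150.
Substituting y = 150 - 1.5x into the first: x(1 - 1.3·1.5) = 120 - 1.3·150.
So x* = -75/-0.95 = 78.9, and then y* = 150 - 1.5·78.9 = 31.6.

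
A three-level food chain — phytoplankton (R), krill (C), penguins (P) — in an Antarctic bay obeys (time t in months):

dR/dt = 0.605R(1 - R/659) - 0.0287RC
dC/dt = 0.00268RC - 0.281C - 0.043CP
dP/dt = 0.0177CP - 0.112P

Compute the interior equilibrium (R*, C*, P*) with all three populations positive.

From dP/dt = 0: 0.0177C* = 0.112, so C* = 6.33.
From dR/dt = 0: 0.605(1 - R*/659) = 0.0287·6.33, giving R* = 659·(1 - 0.3) = 461.
From dC/dt = 0: 0.00268·461 - 0.281 = 0.043P*, so P* = 0.955/0.043 = 22.2.

R* ≈ 461, C* ≈ 6.33, P* ≈ 22.2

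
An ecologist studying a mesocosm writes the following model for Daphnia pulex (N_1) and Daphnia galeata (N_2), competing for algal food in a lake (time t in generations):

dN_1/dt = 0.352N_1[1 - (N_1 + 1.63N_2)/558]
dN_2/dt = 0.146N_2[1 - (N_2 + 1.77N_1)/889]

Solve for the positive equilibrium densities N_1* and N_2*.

N_1* ≈ 473, N_2* ≈ 52.3

Setting both brackets to zero gives the nullclines N_1 + 1.63N_2 = 558 and 1.77N_1 + N_2 = 889.
Substituting N_2 = 889 - 1.77N_1 into the first: N_1(1 - 1.63·1.77) = 558 - 1.63·889.
So N_1* = -891/-1.89 = 473, and then N_2* = 889 - 1.77·473 = 52.3.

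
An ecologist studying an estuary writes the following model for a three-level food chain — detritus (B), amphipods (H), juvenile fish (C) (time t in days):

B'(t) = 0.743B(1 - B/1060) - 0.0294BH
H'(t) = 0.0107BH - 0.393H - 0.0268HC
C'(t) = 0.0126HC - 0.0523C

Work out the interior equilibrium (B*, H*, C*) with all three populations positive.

From dC/dt = 0: 0.0126H* = 0.0523, so H* = 4.15.
From dB/dt = 0: 0.743(1 - B*/1060) = 0.0294·4.15, giving B* = 1060·(1 - 0.164) = 886.
From dH/dt = 0: 0.0107·886 - 0.393 = 0.0268C*, so C* = 9.09/0.0268 = 339.

B* ≈ 886, H* ≈ 4.15, C* ≈ 339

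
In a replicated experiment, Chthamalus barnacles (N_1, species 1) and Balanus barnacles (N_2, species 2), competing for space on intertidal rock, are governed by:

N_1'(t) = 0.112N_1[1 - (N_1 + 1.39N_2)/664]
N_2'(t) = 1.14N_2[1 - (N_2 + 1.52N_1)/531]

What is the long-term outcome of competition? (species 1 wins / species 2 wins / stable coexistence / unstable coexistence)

Compare the nullcline intercepts: K1/α12 = 664/1.39 = 478 < K2 = 531; K2/α21 = 531/1.52 = 349 < K1 = 664.
Since both are reversed, neither can invade when rare; the interior point is a saddle.

unstable coexistence (outcome depends on initial conditions)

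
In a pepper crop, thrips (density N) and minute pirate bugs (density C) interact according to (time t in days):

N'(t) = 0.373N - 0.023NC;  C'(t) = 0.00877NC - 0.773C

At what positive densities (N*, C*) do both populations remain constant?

Set dC/dt = 0 with C > 0: 0.00877N - 0.773 = 0, so N* = 0.773/0.00877 = 88.1.
Set dN/dt = 0 with N > 0: 0.373 - 0.023C = 0, so C* = 0.373/0.023 = 16.2.

N* ≈ 88.1, C* ≈ 16.2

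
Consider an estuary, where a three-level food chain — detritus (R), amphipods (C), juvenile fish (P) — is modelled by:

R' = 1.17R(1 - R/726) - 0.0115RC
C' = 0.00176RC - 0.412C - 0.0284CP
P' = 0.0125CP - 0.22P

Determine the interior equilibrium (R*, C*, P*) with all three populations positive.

From dP/dt = 0: 0.0125C* = 0.22, so C* = 17.6.
From dR/dt = 0: 1.17(1 - R*/726) = 0.0115·17.6, giving R* = 726·(1 - 0.173) = 600.
From dC/dt = 0: 0.00176·600 - 0.412 = 0.0284P*, so P* = 0.645/0.0284 = 22.7.

R* ≈ 600, C* ≈ 17.6, P* ≈ 22.7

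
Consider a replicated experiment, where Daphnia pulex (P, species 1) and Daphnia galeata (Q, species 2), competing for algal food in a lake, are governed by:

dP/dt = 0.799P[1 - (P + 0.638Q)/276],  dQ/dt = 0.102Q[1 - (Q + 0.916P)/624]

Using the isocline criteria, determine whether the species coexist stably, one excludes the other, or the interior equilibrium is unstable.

species 2 excludes species 1

Compare the nullcline intercepts: K1/α12 = 276/0.638 = 433 < K2 = 624; K2/α21 = 624/0.916 = 681 > K1 = 276.
Since the inequalities point opposite ways, species 2 can invade but species 1 cannot.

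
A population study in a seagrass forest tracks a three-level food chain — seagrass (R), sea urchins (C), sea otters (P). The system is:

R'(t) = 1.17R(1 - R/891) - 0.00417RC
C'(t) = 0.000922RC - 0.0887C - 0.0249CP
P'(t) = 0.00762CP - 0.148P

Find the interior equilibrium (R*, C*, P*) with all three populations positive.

R* ≈ 829, C* ≈ 19.4, P* ≈ 27.1

From dP/dt = 0: 0.00762C* = 0.148, so C* = 19.4.
From dR/dt = 0: 1.17(1 - R*/891) = 0.00417·19.4, giving R* = 891·(1 - 0.0692) = 829.
From dC/dt = 0: 0.000922·829 - 0.0887 = 0.0249P*, so P* = 0.676/0.0249 = 27.1.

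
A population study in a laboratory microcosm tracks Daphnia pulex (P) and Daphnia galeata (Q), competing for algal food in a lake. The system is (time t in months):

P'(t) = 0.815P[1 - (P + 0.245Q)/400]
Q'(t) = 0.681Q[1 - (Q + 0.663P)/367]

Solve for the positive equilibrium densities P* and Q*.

Setting both brackets to zero gives the nullclines P + 0.245Q = 400 and 0.663P + Q = 367.
Substituting Q = 367 - 0.663P into the first: P(1 - 0.245·0.663) = 400 - 0.245·367.
So P* = 310/0.838 = 370, and then Q* = 367 - 0.663·370 = 122.

P* ≈ 370, Q* ≈ 122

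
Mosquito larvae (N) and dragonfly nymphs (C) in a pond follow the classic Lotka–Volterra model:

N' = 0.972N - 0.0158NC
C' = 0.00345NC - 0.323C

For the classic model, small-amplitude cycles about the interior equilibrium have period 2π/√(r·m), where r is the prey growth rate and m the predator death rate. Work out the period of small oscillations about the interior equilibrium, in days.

T ≈ 11.2 days

Here r = 0.972 and m = 0.323, so r·m = 0.314.
ω = √0.314 = 0.56 per day, hence T = 2π/ω ≈ 11.2 days.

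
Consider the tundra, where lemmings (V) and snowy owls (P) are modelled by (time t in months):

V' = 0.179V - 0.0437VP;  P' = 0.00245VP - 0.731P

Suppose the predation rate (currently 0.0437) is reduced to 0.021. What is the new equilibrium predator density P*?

At the interior fixed point, setting dV/dt = 0 with V > 0 fixes P* = (prey growth rate)/(VP coefficient) — independent of the other coefficients.
With the change, P* = 0.179/0.021 = 8.52; it rises from 4.1.

P* ≈ 8.52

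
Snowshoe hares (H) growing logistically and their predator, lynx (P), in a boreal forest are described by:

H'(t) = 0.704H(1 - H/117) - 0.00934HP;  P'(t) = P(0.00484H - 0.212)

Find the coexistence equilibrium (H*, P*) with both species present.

H* ≈ 43.8, P* ≈ 47.2

From dP/dt = 0 with P > 0: 0.00484H* = 0.212, so H* = 43.8.
Substitute into dH/dt = 0: 0.704(1 - 43.8/117) = 0.00934P*.
The bracket is 0.626, giving P* = 0.44/0.00934 = 47.2.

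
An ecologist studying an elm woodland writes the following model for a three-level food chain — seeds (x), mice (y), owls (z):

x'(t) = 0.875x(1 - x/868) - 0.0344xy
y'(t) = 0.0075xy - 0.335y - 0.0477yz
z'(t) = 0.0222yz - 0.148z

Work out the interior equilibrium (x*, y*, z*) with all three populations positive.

From dz/dt = 0: 0.0222y* = 0.148, so y* = 6.67.
From dx/dt = 0: 0.875(1 - x*/868) = 0.0344·6.67, giving x* = 868·(1 - 0.262) = 641.
From dy/dt = 0: 0.0075·641 - 0.335 = 0.0477z*, so z* = 4.47/0.0477 = 93.7.

x* ≈ 641, y* ≈ 6.67, z* ≈ 93.7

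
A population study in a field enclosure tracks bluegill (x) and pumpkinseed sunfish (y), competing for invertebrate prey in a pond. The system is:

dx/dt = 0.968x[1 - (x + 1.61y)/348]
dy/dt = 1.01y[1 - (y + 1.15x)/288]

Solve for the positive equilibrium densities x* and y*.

x* ≈ 136, y* ≈ 132

Setting both brackets to zero gives the nullclines x + 1.61y = 348 and 1.15x + y = 288.
Substituting y = 288 - 1.15x into the first: x(1 - 1.61·1.15) = 348 - 1.61·288.
So x* = -116/-0.851 = 136, and then y* = 288 - 1.15·136 = 132.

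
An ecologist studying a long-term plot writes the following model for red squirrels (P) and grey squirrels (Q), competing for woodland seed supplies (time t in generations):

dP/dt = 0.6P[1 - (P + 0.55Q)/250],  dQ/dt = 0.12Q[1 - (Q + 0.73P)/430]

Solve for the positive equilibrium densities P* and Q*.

P* ≈ 22.6, Q* ≈ 414

Setting both brackets to zero gives the nullclines P + 0.55Q = 250 and 0.73P + Q = 430.
Substituting Q = 430 - 0.73P into the first: P(1 - 0.55·0.73) = 250 - 0.55·430.
So P* = 13.5/0.599 = 22.6, and then Q* = 430 - 0.73·22.6 = 414.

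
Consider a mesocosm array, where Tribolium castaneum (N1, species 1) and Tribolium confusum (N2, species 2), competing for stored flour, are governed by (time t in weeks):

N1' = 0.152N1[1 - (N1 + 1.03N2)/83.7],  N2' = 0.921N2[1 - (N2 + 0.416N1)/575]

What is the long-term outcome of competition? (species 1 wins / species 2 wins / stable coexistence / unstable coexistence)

Compare the nullcline intercepts: K1/α12 = 83.7/1.03 = 81.3 < K2 = 575; K2/α21 = 575/0.416 = 1380 > K1 = 83.7.
Since the inequalities point opposite ways, species 2 can invade but species 1 cannot.

species 2 excludes species 1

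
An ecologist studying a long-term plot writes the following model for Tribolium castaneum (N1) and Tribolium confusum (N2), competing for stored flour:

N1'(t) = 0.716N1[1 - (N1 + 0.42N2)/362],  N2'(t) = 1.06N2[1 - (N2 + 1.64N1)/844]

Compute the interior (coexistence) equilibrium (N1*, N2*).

N1* ≈ 24.2, N2* ≈ 804

Setting both brackets to zero gives the nullclines N1 + 0.42N2 = 362 and 1.64N1 + N2 = 844.
Substituting N2 = 844 - 1.64N1 into the first: N1(1 - 0.42·1.64) = 362 - 0.42·844.
So N1* = 7.52/0.311 = 24.2, and then N2* = 844 - 1.64·24.2 = 804.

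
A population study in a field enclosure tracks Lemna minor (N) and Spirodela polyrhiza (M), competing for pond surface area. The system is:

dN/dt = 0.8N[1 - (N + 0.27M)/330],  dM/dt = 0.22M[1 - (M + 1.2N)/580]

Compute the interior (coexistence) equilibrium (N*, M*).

N* ≈ 257, M* ≈ 272

Setting both brackets to zero gives the nullclines N + 0.27M = 330 and 1.2N + M = 580.
Substituting M = 580 - 1.2N into the first: N(1 - 0.27·1.2) = 330 - 0.27·580.
So N* = 173/0.676 = 257, and then M* = 580 - 1.2·257 = 272.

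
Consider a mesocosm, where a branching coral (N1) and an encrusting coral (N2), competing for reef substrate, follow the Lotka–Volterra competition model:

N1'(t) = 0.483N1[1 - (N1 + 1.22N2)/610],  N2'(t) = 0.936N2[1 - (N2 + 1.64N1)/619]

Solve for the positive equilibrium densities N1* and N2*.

N1* ≈ 145, N2* ≈ 381

Setting both brackets to zero gives the nullclines N1 + 1.22N2 = 610 and 1.64N1 + N2 = 619.
Substituting N2 = 619 - 1.64N1 into the first: N1(1 - 1.22·1.64) = 610 - 1.22·619.
So N1* = -145/-1 = 145, and then N2* = 619 - 1.64·145 = 381.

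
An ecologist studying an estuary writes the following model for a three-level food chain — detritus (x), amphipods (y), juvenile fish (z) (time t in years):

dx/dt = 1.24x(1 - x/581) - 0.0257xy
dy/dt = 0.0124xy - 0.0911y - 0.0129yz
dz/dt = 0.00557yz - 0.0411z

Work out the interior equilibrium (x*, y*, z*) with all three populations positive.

x* ≈ 492, y* ≈ 7.38, z* ≈ 466

From dz/dt = 0: 0.00557y* = 0.0411, so y* = 7.38.
From dx/dt = 0: 1.24(1 - x*/581) = 0.0257·7.38, giving x* = 581·(1 - 0.153) = 492.
From dy/dt = 0: 0.0124·492 - 0.0911 = 0.0129z*, so z* = 6.01/0.0129 = 466.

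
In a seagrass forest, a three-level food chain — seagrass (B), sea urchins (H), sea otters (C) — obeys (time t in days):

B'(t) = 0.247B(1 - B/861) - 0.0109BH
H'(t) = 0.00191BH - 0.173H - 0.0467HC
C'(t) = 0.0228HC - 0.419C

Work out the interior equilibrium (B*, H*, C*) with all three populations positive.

From dC/dt = 0: 0.0228H* = 0.419, so H* = 18.4.
From dB/dt = 0: 0.247(1 - B*/861) = 0.0109·18.4, giving B* = 861·(1 - 0.811) = 163.
From dH/dt = 0: 0.00191·163 - 0.173 = 0.0467C*, so C* = 0.138/0.0467 = 2.95.

B* ≈ 163, H* ≈ 18.4, C* ≈ 2.95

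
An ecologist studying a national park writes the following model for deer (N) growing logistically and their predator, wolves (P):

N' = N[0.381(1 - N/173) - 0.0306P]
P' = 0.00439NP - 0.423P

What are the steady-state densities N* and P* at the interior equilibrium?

N* ≈ 96.4, P* ≈ 5.52

From dP/dt = 0 with P > 0: 0.00439N* = 0.423, so N* = 96.4.
Substitute into dN/dt = 0: 0.381(1 - 96.4/173) = 0.0306P*.
The bracket is 0.443, giving P* = 0.169/0.0306 = 5.52.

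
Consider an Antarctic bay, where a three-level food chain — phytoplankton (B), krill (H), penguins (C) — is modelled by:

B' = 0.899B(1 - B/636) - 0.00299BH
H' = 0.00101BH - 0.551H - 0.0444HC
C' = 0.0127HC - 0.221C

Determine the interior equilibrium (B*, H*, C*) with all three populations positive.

From dC/dt = 0: 0.0127H* = 0.221, so H* = 17.4.
From dB/dt = 0: 0.899(1 - B*/636) = 0.00299·17.4, giving B* = 636·(1 - 0.0579) = 599.
From dH/dt = 0: 0.00101·599 - 0.551 = 0.0444C*, so C* = 0.0542/0.0444 = 1.22.

B* ≈ 599, H* ≈ 17.4, C* ≈ 1.22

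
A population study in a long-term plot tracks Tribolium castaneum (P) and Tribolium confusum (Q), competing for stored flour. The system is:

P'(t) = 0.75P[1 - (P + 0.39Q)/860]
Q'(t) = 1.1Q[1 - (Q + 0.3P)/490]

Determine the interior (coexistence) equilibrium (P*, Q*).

P* ≈ 758, Q* ≈ 263

Setting both brackets to zero gives the nullclines P + 0.39Q = 860 and 0.3P + Q = 490.
Substituting Q = 490 - 0.3P into the first: P(1 - 0.39·0.3) = 860 - 0.39·490.
So P* = 669/0.883 = 758, and then Q* = 490 - 0.3·758 = 263.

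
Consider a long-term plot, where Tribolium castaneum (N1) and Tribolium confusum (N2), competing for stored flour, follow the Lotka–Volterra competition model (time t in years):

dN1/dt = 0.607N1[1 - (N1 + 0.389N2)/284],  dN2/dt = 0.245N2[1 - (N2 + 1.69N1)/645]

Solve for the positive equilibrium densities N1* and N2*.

Setting both brackets to zero gives the nullclines N1 + 0.389N2 = 284 and 1.69N1 + N2 = 645.
Substituting N2 = 645 - 1.69N1 into the first: N1(1 - 0.389·1.69) = 284 - 0.389·645.
So N1* = 33.1/0.343 = 96.6, and then N2* = 645 - 1.69·96.6 = 482.

N1* ≈ 96.6, N2* ≈ 482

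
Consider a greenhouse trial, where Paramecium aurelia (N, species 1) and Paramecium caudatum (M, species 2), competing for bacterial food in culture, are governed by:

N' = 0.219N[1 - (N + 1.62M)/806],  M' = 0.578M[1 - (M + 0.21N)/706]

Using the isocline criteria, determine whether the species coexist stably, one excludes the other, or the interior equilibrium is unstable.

species 2 excludes species 1

Compare the nullcline intercepts: K1/α12 = 806/1.62 = 498 < K2 = 706; K2/α21 = 706/0.21 = 3360 > K1 = 806.
Since the inequalities point opposite ways, species 2 can invade but species 1 cannot.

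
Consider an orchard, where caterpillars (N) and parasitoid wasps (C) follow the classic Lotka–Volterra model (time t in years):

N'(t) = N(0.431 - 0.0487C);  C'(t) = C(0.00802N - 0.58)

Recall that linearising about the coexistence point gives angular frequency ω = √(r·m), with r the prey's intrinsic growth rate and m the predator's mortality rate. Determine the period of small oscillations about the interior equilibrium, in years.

Here r = 0.431 and m = 0.58, so r·m = 0.25.
ω = √0.25 = 0.5 per year, hence T = 2π/ω ≈ 12.6 years.

T ≈ 12.6 years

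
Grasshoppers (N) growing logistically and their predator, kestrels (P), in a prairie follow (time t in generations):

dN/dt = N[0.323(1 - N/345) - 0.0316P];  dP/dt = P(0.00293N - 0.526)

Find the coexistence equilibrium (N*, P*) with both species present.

From dP/dt = 0 with P > 0: 0.00293N* = 0.526, so N* = 180.
Substitute into dN/dt = 0: 0.323(1 - 180/345) = 0.0316P*.
The bracket is 0.48, giving P* = 0.155/0.0316 = 4.9.

N* ≈ 180, P* ≈ 4.9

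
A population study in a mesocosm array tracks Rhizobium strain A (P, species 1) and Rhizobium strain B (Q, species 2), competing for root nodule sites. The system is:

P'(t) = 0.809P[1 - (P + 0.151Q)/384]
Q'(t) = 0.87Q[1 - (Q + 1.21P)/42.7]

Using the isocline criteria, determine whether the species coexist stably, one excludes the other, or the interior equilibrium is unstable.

Compare the nullcline intercepts: K1/α12 = 384/0.151 = 2540 > K2 = 42.7; K2/α21 = 42.7/1.21 = 35.3 < K1 = 384.
Since the inequalities point opposite ways, species 1 can invade but species 2 cannot.

species 1 excludes species 2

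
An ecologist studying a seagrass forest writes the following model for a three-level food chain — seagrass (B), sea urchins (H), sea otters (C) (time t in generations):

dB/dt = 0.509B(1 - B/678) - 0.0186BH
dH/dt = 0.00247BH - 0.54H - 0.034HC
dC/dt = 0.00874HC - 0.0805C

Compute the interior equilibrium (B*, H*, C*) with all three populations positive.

B* ≈ 450, H* ≈ 9.21, C* ≈ 16.8

From dC/dt = 0: 0.00874H* = 0.0805, so H* = 9.21.
From dB/dt = 0: 0.509(1 - B*/678) = 0.0186·9.21, giving B* = 678·(1 - 0.337) = 450.
From dH/dt = 0: 0.00247·450 - 0.54 = 0.034C*, so C* = 0.571/0.034 = 16.8.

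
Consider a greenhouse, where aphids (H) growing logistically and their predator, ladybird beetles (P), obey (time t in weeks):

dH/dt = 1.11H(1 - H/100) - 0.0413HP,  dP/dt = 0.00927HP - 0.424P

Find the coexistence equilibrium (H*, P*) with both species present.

H* ≈ 45.7, P* ≈ 14.6

From dP/dt = 0 with P > 0: 0.00927H* = 0.424, so H* = 45.7.
Substitute into dH/dt = 0: 1.11(1 - 45.7/100) = 0.0413P*.
The bracket is 0.543, giving P* = 0.602/0.0413 = 14.6.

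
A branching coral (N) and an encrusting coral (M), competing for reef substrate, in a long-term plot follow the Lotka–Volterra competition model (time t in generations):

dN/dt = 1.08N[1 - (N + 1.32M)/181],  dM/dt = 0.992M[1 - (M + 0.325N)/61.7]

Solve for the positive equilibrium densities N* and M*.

Setting both brackets to zero gives the nullclines N + 1.32M = 181 and 0.325N + M = 61.7.
Substituting M = 61.7 - 0.325N into the first: N(1 - 1.32·0.325) = 181 - 1.32·61.7.
So N* = 99.6/0.571 = 174, and then M* = 61.7 - 0.325·174 = 5.04.

N* ≈ 174, M* ≈ 5.04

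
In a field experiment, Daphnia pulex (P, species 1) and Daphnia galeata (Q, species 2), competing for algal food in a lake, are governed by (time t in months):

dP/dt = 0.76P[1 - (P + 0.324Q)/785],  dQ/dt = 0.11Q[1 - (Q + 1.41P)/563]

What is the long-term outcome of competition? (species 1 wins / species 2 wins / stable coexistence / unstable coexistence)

Compare the nullcline intercepts: K1/α12 = 785/0.324 = 2420 > K2 = 563; K2/α21 = 563/1.41 = 399 < K1 = 785.
Since the inequalities point opposite ways, species 1 can invade but species 2 cannot.

species 1 excludes species 2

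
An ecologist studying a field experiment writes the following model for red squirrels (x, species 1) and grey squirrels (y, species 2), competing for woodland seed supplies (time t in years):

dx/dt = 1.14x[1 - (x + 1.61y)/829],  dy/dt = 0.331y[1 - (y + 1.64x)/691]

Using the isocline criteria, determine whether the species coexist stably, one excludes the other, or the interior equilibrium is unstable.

unstable coexistence (outcome depends on initial conditions)

Compare the nullcline intercepts: K1/α12 = 829/1.61 = 515 < K2 = 691; K2/α21 = 691/1.64 = 421 < K1 = 829.
Since both are reversed, neither can invade when rare; the interior point is a saddle.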